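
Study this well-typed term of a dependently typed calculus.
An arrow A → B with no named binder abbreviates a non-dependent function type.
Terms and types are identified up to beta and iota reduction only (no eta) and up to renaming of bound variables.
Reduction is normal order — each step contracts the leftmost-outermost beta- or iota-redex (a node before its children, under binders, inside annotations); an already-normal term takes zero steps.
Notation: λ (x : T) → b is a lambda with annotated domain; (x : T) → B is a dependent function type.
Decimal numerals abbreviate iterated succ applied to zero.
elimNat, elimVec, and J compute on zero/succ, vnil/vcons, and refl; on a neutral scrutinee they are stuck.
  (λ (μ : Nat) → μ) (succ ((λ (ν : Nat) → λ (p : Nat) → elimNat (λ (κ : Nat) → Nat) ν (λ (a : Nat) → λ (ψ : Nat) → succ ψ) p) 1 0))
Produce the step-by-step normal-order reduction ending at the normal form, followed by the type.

reduction (normal order):
  (λ (μ : Nat) → μ) (succ ((λ (ν : Nat) → λ (p : Nat) → elimNat (λ (κ : Nat) → Nat) ν (λ (a : Nat) → λ (ψ : Nat) → succ ψ) p) 1 0))
  ~> succ ((λ (μ : Nat) → λ (ν : Nat) → elimNat (λ (p : Nat) → Nat) μ (λ (κ : Nat) → λ (a : Nat) → succ a) ν) 1 0)
  ~> succ ((λ (μ : Nat) → elimNat (λ (ν : Nat) → Nat) 1 (λ (p : Nat) → λ (κ : Nat) → succ κ) μ) 0)
  ~> succ (elimNat (λ (μ : Nat) → Nat) 1 (λ (ν : Nat) → λ (p : Nat) → succ p) 0)
  ~> 2
type:
  Nat


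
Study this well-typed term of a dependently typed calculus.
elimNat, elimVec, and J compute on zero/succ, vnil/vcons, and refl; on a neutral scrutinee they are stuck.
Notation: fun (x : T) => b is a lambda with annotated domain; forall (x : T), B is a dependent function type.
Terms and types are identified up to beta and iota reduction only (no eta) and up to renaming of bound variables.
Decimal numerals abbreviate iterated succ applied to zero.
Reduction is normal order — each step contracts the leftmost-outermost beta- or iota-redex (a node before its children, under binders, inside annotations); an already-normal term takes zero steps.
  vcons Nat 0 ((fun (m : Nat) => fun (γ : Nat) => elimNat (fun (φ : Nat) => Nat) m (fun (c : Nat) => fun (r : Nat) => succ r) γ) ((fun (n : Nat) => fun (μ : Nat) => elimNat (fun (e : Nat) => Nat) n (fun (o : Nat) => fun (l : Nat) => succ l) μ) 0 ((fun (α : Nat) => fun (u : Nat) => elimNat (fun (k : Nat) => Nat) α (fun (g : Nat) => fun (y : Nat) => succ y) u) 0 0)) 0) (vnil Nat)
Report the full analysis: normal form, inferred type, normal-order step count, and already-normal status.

normal form:
  vcons Nat 0 0 (vnil Nat)
inferred type:
  Vec Nat 1
normal-order step count: 9
already normal: no
first contracted redex: a beta-redex


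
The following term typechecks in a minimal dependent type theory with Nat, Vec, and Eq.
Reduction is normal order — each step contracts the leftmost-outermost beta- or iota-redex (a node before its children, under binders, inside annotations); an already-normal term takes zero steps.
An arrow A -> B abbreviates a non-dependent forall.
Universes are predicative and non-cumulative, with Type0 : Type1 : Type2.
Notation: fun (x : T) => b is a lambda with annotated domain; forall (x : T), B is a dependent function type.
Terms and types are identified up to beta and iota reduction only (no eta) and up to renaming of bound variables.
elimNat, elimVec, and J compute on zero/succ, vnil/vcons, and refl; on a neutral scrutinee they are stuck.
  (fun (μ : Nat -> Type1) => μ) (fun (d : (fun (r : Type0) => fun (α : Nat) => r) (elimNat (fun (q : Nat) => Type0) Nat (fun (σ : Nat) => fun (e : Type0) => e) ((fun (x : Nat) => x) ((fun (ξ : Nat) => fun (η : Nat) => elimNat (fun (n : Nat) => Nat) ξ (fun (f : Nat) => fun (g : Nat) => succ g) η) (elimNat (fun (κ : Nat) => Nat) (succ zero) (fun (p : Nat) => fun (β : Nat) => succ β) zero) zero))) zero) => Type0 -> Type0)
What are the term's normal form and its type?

resulting normal form:
  fun (μ : Nat) => Type0 -> Type0
the term's type:
  Nat -> Type1


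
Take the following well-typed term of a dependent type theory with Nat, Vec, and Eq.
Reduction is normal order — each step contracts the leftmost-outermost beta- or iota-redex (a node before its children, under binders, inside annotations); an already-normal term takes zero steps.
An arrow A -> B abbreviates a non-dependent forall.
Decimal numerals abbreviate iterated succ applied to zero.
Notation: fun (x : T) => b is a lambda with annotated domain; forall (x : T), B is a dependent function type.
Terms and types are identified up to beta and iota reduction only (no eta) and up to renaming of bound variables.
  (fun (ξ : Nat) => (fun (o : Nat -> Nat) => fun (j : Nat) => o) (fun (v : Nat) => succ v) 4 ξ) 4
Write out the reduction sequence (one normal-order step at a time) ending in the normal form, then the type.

normal-order reduction sequence:
  (fun (ξ : Nat) => (fun (o : Nat -> Nat) => fun (j : Nat) => o) (fun (v : Nat) => succ v) 4 ξ) 4
  ~> (fun (ξ : Nat -> Nat) => fun (o : Nat) => ξ) (fun (j : Nat) => succ j) 4 4
  ~> (fun (ξ : Nat) => fun (o : Nat) => succ o) 4 4
  ~> (fun (ξ : Nat) => succ ξ) 4
  ~> 5
type:
  Nat


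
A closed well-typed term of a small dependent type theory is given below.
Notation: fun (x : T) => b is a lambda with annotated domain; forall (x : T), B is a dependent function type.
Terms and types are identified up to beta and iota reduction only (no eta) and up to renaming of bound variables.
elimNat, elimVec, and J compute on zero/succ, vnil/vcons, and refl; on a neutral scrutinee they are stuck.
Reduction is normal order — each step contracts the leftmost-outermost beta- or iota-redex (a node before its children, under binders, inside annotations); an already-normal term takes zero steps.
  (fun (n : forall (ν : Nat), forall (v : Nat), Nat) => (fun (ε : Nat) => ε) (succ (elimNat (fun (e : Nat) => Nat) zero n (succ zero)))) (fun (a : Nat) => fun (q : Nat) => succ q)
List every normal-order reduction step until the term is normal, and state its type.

normal-order reduction sequence:
  (fun (n : forall (ν : Nat), forall (v : Nat), Nat) => (fun (ε : Nat) => ε) (succ (elimNat (fun (e : Nat) => Nat) zero n (succ zero)))) (fun (a : Nat) => fun (q : Nat) => succ q)
  ~> (fun (n : Nat) => n) (succ (elimNat (fun (ν : Nat) => Nat) zero (fun (v : Nat) => fun (ε : Nat) => succ ε) (succ zero)))
  ~> succ (elimNat (fun (n : Nat) => Nat) zero (fun (ν : Nat) => fun (v : Nat) => succ v) (succ zero))
  ~> succ ((fun (n : Nat) => fun (ν : Nat) => succ ν) zero (elimNat (fun (v : Nat) => Nat) zero (fun (ε : Nat) => fun (e : Nat) => succ e) zero))
  ~> succ ((fun (n : Nat) => succ n) (elimNat (fun (ν : Nat) => Nat) zero (fun (v : Nat) => fun (ε : Nat) => succ ε) zero))
  ~> succ (succ (elimNat (fun (n : Nat) => Nat) zero (fun (ν : Nat) => fun (v : Nat) => succ v) zero))
  ~> succ (succ zero)
the term's type:
  Nat


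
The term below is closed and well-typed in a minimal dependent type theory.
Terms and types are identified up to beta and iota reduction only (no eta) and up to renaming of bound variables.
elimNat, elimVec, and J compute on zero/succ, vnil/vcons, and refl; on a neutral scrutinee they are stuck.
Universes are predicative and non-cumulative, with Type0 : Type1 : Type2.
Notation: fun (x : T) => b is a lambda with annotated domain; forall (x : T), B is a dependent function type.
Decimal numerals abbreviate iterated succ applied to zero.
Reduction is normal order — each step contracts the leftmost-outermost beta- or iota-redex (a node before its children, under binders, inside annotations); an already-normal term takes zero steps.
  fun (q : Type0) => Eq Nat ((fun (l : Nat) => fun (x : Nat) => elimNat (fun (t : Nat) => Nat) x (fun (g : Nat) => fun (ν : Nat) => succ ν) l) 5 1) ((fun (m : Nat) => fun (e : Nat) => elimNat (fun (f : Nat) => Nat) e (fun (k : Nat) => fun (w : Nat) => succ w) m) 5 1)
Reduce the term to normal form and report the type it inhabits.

reduced normal form:
  fun (q : Type0) => Eq Nat 6 6
type:
  forall (q : Type0), Type0


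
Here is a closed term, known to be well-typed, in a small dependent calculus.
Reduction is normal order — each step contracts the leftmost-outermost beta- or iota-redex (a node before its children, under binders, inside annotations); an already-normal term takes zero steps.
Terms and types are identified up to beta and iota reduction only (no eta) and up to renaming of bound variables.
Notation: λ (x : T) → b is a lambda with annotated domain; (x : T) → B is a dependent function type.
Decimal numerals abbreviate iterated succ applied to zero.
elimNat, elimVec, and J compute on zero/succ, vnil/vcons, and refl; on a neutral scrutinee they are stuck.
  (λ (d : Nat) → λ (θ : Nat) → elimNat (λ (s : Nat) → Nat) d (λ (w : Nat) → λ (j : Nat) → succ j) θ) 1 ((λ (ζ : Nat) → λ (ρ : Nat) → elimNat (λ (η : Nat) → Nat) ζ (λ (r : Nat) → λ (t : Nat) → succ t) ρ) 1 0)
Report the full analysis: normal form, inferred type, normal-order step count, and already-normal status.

normal form:
  2
inferred type:
  Nat
reduction steps (normal order): 9
term was already normal: no
first redex: a beta-redex


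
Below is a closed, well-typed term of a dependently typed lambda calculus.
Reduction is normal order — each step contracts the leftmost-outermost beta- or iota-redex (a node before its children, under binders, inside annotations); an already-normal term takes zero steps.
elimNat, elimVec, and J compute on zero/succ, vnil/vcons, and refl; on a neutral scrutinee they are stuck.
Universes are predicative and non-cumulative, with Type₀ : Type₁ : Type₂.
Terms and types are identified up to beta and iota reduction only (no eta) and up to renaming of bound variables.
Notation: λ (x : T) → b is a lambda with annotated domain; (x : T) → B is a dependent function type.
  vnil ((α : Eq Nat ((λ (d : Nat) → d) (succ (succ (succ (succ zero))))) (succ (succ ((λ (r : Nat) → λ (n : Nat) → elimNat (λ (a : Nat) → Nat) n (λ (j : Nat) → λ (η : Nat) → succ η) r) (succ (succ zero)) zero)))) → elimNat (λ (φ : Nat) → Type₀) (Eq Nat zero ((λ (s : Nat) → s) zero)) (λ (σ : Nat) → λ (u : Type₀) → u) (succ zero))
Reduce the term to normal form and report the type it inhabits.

reduced normal form:
  vnil ((α : Eq Nat (succ (succ (succ (succ zero)))) (succ (succ (succ (succ zero))))) → Eq Nat zero zero)
the term's type:
  Vec ((α : Eq Nat (succ (succ (succ (succ zero)))) (succ (succ (succ (succ zero))))) → Eq Nat zero zero) zero
observation: the term reaches its normal form after 15 normal-order steps.


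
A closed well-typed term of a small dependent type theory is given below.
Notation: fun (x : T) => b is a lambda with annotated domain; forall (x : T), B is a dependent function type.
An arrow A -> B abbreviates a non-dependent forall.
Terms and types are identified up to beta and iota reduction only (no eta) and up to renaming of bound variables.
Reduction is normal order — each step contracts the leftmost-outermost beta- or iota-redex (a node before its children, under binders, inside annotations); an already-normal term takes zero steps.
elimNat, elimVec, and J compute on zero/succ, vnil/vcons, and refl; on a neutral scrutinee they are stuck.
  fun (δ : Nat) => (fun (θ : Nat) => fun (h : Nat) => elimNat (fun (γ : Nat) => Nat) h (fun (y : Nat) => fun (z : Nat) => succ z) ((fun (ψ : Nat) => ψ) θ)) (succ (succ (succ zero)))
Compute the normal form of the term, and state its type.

reduced normal form:
  fun (δ : Nat) => fun (θ : Nat) => succ (succ (succ θ))
inferred type:
  Nat -> Nat -> Nat


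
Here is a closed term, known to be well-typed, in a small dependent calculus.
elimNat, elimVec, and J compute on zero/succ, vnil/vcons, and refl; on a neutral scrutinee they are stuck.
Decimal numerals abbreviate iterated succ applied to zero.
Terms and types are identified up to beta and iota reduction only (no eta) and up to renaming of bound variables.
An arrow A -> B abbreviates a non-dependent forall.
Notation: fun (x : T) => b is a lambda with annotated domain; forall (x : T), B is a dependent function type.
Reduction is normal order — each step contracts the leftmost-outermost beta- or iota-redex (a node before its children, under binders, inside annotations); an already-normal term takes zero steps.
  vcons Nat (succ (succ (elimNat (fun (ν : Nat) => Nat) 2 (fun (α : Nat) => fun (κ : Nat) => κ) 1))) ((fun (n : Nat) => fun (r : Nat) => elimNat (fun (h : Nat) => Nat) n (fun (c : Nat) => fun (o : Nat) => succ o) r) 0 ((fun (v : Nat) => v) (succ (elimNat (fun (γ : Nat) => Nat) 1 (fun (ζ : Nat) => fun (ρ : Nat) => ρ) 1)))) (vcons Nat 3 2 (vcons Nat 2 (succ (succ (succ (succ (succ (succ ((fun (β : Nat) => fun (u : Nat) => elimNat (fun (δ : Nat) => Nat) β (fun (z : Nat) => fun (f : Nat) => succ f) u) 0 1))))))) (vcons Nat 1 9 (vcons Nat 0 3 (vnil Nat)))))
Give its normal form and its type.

reduced normal form:
  vcons Nat 4 2 (vcons Nat 3 2 (vcons Nat 2 7 (vcons Nat 1 9 (vcons Nat 0 3 (vnil Nat)))))
inferred type:
  Vec Nat 5
observation: reduction starts at an elimNat iota-redex, and 24 normal-order steps reach the normal form.


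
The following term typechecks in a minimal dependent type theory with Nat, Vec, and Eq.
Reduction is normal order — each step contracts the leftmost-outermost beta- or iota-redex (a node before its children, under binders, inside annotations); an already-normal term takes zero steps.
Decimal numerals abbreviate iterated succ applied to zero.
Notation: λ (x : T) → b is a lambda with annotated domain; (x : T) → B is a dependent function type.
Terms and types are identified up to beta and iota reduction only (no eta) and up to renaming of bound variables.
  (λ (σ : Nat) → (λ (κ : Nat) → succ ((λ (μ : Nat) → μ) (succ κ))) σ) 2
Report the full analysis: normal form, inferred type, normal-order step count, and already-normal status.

reduced normal form:
  4
inferred type:
  Nat
reduction steps (normal order): 3
term was already normal: no
first contracted redex: a beta-redex


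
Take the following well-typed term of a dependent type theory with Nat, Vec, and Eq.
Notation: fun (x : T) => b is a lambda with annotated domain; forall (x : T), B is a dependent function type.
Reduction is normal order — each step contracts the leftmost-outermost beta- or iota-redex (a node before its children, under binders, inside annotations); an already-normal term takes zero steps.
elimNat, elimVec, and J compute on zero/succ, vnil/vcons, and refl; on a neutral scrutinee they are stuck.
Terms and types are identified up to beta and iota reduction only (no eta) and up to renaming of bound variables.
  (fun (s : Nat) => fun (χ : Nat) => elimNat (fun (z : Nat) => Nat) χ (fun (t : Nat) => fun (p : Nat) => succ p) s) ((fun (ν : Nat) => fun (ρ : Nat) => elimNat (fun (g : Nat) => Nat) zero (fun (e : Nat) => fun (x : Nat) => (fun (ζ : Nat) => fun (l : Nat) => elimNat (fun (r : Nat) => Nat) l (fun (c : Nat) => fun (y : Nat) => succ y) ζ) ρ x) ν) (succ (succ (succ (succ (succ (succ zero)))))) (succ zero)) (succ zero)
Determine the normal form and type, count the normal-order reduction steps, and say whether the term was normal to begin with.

normal form:
  succ (succ (succ (succ (succ (succ (succ zero))))))
the term's type:
  Nat
steps to reach normal form (normal order): 78
term was already normal: no
first redex: a beta-redex


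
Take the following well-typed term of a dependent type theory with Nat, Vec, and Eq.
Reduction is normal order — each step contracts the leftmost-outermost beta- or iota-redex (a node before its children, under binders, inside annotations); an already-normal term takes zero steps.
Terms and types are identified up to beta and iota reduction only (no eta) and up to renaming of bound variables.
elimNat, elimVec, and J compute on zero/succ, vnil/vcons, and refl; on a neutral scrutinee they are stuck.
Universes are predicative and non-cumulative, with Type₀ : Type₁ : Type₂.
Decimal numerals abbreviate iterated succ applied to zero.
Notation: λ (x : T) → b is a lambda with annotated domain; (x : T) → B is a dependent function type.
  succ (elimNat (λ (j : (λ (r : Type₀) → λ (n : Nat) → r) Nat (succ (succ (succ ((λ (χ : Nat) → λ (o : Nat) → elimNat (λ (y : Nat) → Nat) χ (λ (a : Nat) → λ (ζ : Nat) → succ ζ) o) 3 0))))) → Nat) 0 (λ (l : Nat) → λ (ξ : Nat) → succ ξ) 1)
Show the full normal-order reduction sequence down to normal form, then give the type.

reduction (normal order):
  succ (elimNat (λ (j : (λ (r : Type₀) → λ (n : Nat) → r) Nat (succ (succ (succ ((λ (χ : Nat) → λ (o : Nat) → elimNat (λ (y : Nat) → Nat) χ (λ (a : Nat) → λ (ζ : Nat) → succ ζ) o) 3 0))))) → Nat) 0 (λ (l : Nat) → λ (ξ : Nat) → succ ξ) 1)
  ~> succ ((λ (j : Nat) → λ (r : Nat) → succ r) 0 (elimNat (λ (n : (λ (χ : Type₀) → λ (o : Nat) → χ) Nat (succ (succ (succ ((λ (y : Nat) → λ (a : Nat) → elimNat (λ (ζ : Nat) → Nat) y (λ (l : Nat) → λ (ξ : Nat) → succ ξ) a) 3 0))))) → Nat) 0 (λ (α : Nat) → λ (q : Nat) → succ q) 0))
  ~> succ ((λ (j : Nat) → succ j) (elimNat (λ (r : (λ (n : Type₀) → λ (χ : Nat) → n) Nat (succ (succ (succ ((λ (o : Nat) → λ (y : Nat) → elimNat (λ (a : Nat) → Nat) o (λ (ζ : Nat) → λ (l : Nat) → succ l) y) 3 0))))) → Nat) 0 (λ (ξ : Nat) → λ (α : Nat) → succ α) 0))
  ~> succ (succ (elimNat (λ (j : (λ (r : Type₀) → λ (n : Nat) → r) Nat (succ (succ (succ ((λ (χ : Nat) → λ (o : Nat) → elimNat (λ (y : Nat) → Nat) χ (λ (a : Nat) → λ (ζ : Nat) → succ ζ) o) 3 0))))) → Nat) 0 (λ (l : Nat) → λ (ξ : Nat) → succ ξ) 0))
  ~> 2
inferred type:
  Nat


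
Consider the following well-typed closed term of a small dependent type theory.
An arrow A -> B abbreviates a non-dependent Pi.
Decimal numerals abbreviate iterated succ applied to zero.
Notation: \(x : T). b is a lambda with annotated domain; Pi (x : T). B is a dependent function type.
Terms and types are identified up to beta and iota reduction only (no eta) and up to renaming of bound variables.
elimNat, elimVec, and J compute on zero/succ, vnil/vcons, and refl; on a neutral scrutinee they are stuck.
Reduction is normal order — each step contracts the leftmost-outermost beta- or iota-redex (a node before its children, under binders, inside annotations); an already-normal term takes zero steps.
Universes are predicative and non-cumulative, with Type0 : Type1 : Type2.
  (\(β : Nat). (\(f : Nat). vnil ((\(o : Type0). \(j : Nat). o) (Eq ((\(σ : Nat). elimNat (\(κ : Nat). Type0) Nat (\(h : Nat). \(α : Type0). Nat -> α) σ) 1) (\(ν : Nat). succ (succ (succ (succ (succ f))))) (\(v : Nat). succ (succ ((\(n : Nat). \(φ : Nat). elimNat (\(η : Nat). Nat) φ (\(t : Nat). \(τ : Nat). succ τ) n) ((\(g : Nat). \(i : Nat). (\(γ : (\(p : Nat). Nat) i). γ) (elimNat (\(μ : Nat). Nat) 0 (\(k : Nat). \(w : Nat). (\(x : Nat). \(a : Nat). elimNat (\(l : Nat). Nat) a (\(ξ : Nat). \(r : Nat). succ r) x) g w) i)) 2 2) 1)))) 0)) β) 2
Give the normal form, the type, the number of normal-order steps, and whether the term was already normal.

reduced normal form:
  vnil (Eq (Nat -> Nat) (\(β : Nat). 7) (\(f : Nat). 7))
type:
  Vec (Eq (Nat -> Nat) (\(β : Nat). 7) (\(f : Nat). 7)) 0
normal-order step count: 52
already normal: no
first contracted redex: a beta-redex


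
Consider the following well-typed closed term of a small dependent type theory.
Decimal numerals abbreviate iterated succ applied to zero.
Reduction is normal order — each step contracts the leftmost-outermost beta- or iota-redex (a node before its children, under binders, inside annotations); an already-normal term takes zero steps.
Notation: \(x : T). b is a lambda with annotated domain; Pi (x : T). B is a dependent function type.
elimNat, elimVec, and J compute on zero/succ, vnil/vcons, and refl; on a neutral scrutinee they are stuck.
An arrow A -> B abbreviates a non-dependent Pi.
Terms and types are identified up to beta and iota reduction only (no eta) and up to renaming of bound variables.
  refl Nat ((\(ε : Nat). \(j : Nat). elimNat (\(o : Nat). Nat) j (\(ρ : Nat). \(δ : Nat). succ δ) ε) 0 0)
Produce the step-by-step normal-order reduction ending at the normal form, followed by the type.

reduction (normal order):
  refl Nat ((\(ε : Nat). \(j : Nat). elimNat (\(o : Nat). Nat) j (\(ρ : Nat). \(δ : Nat). succ δ) ε) 0 0)
  ~> refl Nat ((\(ε : Nat). elimNat (\(j : Nat). Nat) ε (\(o : Nat). \(ρ : Nat). succ ρ) 0) 0)
  ~> refl Nat (elimNat (\(ε : Nat). Nat) 0 (\(j : Nat). \(o : Nat). succ o) 0)
  ~> refl Nat 0
inferred type:
  Eq Nat 0 0


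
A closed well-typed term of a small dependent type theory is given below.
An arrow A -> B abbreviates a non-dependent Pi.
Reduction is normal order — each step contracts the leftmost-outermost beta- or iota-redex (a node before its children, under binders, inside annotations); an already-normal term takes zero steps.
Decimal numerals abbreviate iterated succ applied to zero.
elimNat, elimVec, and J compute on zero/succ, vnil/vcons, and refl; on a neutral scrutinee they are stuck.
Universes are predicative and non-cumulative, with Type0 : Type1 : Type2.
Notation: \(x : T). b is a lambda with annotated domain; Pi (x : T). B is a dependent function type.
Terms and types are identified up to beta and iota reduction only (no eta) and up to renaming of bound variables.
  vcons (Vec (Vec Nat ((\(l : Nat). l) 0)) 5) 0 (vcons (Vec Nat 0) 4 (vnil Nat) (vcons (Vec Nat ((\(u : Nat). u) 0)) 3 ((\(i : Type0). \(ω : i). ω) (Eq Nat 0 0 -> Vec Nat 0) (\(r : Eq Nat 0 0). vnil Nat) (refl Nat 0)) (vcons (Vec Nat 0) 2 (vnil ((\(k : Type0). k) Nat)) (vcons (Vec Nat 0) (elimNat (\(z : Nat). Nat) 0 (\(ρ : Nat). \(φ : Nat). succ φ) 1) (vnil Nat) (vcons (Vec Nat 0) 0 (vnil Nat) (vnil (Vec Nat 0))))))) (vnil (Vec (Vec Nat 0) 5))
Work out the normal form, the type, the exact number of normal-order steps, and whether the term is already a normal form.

normal form:
  vcons (Vec (Vec Nat 0) 5) 0 (vcons (Vec Nat 0) 4 (vnil Nat) (vcons (Vec Nat 0) 3 (vnil Nat) (vcons (Vec Nat 0) 2 (vnil Nat) (vcons (Vec Nat 0) 1 (vnil Nat) (vcons (Vec Nat 0) 0 (vnil Nat) (vnil (Vec Nat 0))))))) (vnil (Vec (Vec Nat 0) 5))
the term's type:
  Vec (Vec (Vec Nat 0) 5) 1
reduction steps (normal order): 10
term was already normal: no
first redex: a beta-redex


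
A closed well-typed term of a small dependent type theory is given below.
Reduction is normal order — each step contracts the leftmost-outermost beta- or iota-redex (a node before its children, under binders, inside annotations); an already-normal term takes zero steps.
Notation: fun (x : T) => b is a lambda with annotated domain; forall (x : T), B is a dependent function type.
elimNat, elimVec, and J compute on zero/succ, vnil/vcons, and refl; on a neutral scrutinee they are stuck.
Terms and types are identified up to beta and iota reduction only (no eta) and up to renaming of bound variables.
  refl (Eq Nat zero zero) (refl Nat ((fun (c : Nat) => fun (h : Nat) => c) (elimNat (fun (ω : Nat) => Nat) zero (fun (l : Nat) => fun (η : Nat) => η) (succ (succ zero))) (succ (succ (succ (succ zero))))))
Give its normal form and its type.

normal form:
  refl (Eq Nat zero zero) (refl Nat zero)
inferred type:
  Eq (Eq Nat zero zero) (refl Nat zero) (refl Nat zero)
observation: the term reaches its normal form after 9 normal-order steps.


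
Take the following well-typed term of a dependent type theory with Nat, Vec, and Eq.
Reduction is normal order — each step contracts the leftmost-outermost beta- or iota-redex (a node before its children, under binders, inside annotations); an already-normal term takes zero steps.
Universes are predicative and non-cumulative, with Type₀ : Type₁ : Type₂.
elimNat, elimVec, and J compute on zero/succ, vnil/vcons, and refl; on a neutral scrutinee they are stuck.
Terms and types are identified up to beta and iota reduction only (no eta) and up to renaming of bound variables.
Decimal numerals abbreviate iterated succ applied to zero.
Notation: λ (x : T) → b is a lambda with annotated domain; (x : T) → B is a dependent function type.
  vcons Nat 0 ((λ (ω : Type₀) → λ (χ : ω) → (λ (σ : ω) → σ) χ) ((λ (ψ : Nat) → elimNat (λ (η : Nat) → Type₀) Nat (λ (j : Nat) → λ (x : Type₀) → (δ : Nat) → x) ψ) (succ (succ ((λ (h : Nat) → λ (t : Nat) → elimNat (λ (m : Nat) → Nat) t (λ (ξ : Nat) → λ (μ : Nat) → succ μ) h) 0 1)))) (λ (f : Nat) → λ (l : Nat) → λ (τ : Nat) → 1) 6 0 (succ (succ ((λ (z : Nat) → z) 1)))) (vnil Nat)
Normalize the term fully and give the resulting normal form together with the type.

resulting normal form:
  vcons Nat 0 1 (vnil Nat)
inferred type:
  Vec Nat 1


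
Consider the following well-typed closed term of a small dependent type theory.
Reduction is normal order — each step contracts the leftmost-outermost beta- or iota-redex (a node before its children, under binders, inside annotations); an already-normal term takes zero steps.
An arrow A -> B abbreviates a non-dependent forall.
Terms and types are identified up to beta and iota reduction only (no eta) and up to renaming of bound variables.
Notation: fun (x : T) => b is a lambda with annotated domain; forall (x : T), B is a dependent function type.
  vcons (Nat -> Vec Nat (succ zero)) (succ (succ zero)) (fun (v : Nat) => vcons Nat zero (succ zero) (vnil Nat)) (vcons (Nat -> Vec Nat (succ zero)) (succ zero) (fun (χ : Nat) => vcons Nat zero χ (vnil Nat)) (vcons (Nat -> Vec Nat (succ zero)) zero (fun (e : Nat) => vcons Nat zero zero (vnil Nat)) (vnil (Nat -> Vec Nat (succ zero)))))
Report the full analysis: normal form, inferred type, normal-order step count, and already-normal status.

resulting normal form:
  vcons (Nat -> Vec Nat (succ zero)) (succ (succ zero)) (fun (v : Nat) => vcons Nat zero (succ zero) (vnil Nat)) (vcons (Nat -> Vec Nat (succ zero)) (succ zero) (fun (χ : Nat) => vcons Nat zero χ (vnil Nat)) (vcons (Nat -> Vec Nat (succ zero)) zero (fun (e : Nat) => vcons Nat zero zero (vnil Nat)) (vnil (Nat -> Vec Nat (succ zero)))))
the term's type:
  Vec (Nat -> Vec Nat (succ zero)) (succ (succ (succ zero)))
steps to reach normal form (normal order): 0
started in normal form: yes


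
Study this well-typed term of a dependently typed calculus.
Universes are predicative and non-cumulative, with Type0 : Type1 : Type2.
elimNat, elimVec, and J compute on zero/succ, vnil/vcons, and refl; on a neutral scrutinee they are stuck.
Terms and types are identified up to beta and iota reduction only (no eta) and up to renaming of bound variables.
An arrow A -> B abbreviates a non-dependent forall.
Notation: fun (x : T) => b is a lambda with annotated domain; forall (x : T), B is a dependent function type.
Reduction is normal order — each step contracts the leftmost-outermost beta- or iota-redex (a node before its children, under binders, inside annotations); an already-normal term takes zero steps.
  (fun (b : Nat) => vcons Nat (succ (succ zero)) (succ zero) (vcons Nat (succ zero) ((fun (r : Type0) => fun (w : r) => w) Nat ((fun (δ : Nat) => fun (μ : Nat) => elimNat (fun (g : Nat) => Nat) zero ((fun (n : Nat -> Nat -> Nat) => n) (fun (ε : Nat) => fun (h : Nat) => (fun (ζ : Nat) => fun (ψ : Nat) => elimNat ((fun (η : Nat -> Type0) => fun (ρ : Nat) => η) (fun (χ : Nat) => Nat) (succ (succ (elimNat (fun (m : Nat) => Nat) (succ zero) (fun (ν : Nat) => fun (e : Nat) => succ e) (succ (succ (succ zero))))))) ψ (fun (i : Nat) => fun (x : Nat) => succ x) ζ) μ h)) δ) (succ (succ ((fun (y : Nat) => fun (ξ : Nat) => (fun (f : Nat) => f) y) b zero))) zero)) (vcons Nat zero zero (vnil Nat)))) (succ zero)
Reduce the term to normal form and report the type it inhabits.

resulting normal form:
  vcons Nat (succ (succ zero)) (succ zero) (vcons Nat (succ zero) zero (vcons Nat zero zero (vnil Nat)))
inferred type:
  Vec Nat (succ (succ (succ zero)))
observation: the leftmost-outermost redex is a beta-redex, and normalization takes 30 steps.


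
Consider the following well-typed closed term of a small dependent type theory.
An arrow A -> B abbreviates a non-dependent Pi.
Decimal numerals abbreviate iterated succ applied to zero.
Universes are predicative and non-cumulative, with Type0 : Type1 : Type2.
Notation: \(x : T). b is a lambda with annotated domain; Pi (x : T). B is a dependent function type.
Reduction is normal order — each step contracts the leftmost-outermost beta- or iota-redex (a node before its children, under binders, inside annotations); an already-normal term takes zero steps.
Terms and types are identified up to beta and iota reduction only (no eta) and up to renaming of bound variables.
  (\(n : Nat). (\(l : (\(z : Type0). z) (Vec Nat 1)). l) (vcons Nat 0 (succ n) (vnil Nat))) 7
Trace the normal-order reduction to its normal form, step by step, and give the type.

normal-order reduction sequence:
  (\(n : Nat). (\(l : (\(z : Type0). z) (Vec Nat 1)). l) (vcons Nat 0 (succ n) (vnil Nat))) 7
  ~> (\(n : (\(l : Type0). l) (Vec Nat 1)). n) (vcons Nat 0 8 (vnil Nat))
  ~> vcons Nat 0 8 (vnil Nat)
inferred type:
  Vec Nat 1


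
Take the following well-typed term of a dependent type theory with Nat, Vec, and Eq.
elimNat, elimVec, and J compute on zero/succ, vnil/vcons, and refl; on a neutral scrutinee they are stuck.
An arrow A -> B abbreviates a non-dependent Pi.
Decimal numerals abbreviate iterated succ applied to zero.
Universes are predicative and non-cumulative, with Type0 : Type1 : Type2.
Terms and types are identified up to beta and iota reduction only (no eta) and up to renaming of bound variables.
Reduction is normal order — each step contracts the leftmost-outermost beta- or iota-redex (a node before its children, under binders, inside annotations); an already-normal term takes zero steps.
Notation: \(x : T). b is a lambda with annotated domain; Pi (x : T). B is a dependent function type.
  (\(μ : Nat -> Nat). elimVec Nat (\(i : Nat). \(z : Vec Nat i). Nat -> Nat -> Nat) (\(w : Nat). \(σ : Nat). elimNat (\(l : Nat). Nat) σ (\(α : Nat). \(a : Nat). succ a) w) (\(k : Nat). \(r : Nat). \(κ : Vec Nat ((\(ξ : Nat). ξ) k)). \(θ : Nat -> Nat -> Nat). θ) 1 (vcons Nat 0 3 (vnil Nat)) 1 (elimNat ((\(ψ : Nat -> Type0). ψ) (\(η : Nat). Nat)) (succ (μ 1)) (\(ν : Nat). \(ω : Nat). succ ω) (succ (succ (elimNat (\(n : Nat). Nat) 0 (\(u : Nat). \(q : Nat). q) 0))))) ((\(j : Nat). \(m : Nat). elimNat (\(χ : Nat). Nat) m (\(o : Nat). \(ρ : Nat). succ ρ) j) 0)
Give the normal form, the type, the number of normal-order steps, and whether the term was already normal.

normal form:
  5
inferred type:
  Nat
reduction steps (normal order): 25
started in normal form: no
first redex: a beta-redex


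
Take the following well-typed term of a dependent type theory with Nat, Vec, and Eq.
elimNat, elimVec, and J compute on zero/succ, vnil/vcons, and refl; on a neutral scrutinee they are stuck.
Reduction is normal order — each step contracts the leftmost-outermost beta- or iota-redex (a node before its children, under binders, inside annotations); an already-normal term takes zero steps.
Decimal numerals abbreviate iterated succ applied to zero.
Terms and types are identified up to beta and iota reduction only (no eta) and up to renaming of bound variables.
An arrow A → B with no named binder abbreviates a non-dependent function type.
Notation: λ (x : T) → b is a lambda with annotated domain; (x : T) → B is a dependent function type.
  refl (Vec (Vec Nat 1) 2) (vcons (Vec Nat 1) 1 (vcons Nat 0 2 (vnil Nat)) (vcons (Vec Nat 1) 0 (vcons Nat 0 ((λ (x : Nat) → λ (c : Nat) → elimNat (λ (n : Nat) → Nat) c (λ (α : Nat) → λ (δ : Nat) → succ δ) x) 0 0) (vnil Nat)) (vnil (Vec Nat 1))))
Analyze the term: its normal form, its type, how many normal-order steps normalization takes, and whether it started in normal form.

normal form:
  refl (Vec (Vec Nat 1) 2) (vcons (Vec Nat 1) 1 (vcons Nat 0 2 (vnil Nat)) (vcons (Vec Nat 1) 0 (vcons Nat 0 0 (vnil Nat)) (vnil (Vec Nat 1))))
type:
  Eq (Vec (Vec Nat 1) 2) (vcons (Vec Nat 1) 1 (vcons Nat 0 2 (vnil Nat)) (vcons (Vec Nat 1) 0 (vcons Nat 0 0 (vnil Nat)) (vnil (Vec Nat 1)))) (vcons (Vec Nat 1) 1 (vcons Nat 0 2 (vnil Nat)) (vcons (Vec Nat 1) 0 (vcons Nat 0 0 (vnil Nat)) (vnil (Vec Nat 1))))
normal-order step count: 3
term was already normal: no
first redex: a beta-redex


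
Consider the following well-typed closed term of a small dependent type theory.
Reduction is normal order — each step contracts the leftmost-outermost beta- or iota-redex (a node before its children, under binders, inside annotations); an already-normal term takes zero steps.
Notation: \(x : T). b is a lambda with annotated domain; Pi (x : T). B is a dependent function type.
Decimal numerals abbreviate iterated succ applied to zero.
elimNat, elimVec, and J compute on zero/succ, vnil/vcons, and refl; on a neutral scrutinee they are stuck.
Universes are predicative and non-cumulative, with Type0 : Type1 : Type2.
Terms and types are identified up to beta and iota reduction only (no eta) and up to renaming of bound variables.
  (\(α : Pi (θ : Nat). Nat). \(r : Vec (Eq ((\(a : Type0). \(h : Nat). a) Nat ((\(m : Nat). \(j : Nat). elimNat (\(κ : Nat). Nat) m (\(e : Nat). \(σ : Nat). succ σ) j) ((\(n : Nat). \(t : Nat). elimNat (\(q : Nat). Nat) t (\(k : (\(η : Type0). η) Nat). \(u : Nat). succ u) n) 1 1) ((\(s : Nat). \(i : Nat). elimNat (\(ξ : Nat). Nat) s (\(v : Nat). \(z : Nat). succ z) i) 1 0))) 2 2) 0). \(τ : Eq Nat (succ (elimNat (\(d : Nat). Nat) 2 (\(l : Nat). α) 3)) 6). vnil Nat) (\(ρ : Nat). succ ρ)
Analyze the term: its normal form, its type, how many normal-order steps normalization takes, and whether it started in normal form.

resulting normal form:
  \(α : Vec (Eq Nat 2 2) 0). \(θ : Eq Nat 6 6). vnil Nat
the term's type:
  Pi (α : Vec (Eq Nat 2 2) 0). Pi (θ : Eq Nat 6 6). Vec Nat 0
reduction steps (normal order): 13
started in normal form: no
first redex: a beta-redex


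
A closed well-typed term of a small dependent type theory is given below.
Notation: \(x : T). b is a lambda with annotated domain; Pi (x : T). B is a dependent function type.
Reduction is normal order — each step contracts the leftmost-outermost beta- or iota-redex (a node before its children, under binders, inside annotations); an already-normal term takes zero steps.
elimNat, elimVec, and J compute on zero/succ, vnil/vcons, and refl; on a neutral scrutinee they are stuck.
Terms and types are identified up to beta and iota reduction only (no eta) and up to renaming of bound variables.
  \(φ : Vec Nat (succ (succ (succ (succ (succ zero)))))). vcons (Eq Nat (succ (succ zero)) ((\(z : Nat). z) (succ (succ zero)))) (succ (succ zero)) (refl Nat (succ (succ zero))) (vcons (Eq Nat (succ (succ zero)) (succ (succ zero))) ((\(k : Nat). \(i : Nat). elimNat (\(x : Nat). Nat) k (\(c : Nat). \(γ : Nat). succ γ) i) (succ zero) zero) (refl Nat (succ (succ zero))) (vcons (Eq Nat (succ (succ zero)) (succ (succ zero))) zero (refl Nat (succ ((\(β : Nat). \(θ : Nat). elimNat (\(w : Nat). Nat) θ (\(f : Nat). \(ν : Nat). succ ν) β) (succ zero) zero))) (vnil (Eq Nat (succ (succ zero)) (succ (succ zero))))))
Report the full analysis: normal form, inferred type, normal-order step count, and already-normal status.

reduced normal form:
  \(φ : Vec Nat (succ (succ (succ (succ (succ zero)))))). vcons (Eq Nat (succ (succ zero)) (succ (succ zero))) (succ (succ zero)) (refl Nat (succ (succ zero))) (vcons (Eq Nat (succ (succ zero)) (succ (succ zero))) (succ zero) (refl Nat (succ (succ zero))) (vcons (Eq Nat (succ (succ zero)) (succ (succ zero))) zero (refl Nat (succ (succ zero))) (vnil (Eq Nat (succ (succ zero)) (succ (succ zero))))))
the term's type:
  Pi (φ : Vec Nat (succ (succ (succ (succ (succ zero)))))). Vec (Eq Nat (succ (succ zero)) (succ (succ zero))) (succ (succ (succ zero)))
reduction steps (normal order): 10
term was already normal: no
first redex: a beta-redex


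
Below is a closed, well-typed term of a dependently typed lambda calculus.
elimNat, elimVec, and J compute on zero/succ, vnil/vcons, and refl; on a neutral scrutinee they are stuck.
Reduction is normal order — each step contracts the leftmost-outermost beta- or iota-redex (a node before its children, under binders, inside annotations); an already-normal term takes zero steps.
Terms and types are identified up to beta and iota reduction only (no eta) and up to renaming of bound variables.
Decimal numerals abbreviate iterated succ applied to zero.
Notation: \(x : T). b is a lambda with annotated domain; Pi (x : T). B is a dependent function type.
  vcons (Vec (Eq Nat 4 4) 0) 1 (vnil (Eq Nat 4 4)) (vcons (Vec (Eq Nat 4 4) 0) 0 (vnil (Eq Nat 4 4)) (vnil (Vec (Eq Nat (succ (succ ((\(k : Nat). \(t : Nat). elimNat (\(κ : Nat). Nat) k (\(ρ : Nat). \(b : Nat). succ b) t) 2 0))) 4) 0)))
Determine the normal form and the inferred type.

reduced normal form:
  vcons (Vec (Eq Nat 4 4) 0) 1 (vnil (Eq Nat 4 4)) (vcons (Vec (Eq Nat 4 4) 0) 0 (vnil (Eq Nat 4 4)) (vnil (Vec (Eq Nat 4 4) 0)))
type:
  Vec (Vec (Eq Nat 4 4) 0) 2


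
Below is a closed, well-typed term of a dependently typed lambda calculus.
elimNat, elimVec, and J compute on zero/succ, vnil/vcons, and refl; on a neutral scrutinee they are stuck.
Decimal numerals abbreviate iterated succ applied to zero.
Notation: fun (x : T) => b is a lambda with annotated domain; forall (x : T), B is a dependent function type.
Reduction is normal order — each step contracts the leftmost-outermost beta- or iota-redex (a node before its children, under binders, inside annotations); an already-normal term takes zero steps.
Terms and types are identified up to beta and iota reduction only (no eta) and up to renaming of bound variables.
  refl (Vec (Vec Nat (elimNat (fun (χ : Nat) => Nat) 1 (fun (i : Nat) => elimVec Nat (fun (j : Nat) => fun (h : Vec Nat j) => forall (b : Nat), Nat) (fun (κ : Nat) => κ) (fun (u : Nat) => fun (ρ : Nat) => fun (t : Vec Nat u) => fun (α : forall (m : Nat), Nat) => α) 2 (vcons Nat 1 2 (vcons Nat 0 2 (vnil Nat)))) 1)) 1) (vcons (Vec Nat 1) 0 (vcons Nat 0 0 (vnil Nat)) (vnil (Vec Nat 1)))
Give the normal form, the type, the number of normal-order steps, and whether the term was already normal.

resulting normal form:
  refl (Vec (Vec Nat 1) 1) (vcons (Vec Nat 1) 0 (vcons Nat 0 0 (vnil Nat)) (vnil (Vec Nat 1)))
the term's type:
  Eq (Vec (Vec Nat 1) 1) (vcons (Vec Nat 1) 0 (vcons Nat 0 0 (vnil Nat)) (vnil (Vec Nat 1))) (vcons (Vec Nat 1) 0 (vcons Nat 0 0 (vnil Nat)) (vnil (Vec Nat 1)))
normal-order step count: 15
started in normal form: no
first contracted redex: an elimNat iota-redex


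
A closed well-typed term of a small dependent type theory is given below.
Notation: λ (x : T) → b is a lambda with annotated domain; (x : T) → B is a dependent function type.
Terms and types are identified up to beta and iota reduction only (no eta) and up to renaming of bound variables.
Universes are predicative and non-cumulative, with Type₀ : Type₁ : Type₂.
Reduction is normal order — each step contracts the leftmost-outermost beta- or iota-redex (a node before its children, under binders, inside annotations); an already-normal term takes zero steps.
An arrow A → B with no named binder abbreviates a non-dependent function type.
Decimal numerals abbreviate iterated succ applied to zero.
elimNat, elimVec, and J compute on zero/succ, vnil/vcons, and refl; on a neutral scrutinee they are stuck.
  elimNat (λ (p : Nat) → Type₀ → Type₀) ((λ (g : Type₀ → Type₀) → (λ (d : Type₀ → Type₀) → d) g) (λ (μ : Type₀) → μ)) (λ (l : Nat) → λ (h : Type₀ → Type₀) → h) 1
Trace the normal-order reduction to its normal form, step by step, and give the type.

normal-order reduction:
  elimNat (λ (p : Nat) → Type₀ → Type₀) ((λ (g : Type₀ → Type₀) → (λ (d : Type₀ → Type₀) → d) g) (λ (μ : Type₀) → μ)) (λ (l : Nat) → λ (h : Type₀ → Type₀) → h) 1
  ~> (λ (p : Nat) → λ (g : Type₀ → Type₀) → g) 0 (elimNat (λ (d : Nat) → Type₀ → Type₀) ((λ (μ : Type₀ → Type₀) → (λ (l : Type₀ → Type₀) → l) μ) (λ (h : Type₀) → h)) (λ (q : Nat) → λ (ω : Type₀ → Type₀) → ω) 0)
  ~> (λ (p : Type₀ → Type₀) → p) (elimNat (λ (g : Nat) → Type₀ → Type₀) ((λ (d : Type₀ → Type₀) → (λ (μ : Type₀ → Type₀) → μ) d) (λ (l : Type₀) → l)) (λ (h : Nat) → λ (q : Type₀ → Type₀) → q) 0)
  ~> elimNat (λ (p : Nat) → Type₀ → Type₀) ((λ (g : Type₀ → Type₀) → (λ (d : Type₀ → Type₀) → d) g) (λ (μ : Type₀) → μ)) (λ (l : Nat) → λ (h : Type₀ → Type₀) → h) 0
  ~> (λ (p : Type₀ → Type₀) → (λ (g : Type₀ → Type₀) → g) p) (λ (d : Type₀) → d)
  ~> (λ (p : Type₀ → Type₀) → p) (λ (g : Type₀) → g)
  ~> λ (p : Type₀) → p
inferred type:
  Type₀ → Type₀
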